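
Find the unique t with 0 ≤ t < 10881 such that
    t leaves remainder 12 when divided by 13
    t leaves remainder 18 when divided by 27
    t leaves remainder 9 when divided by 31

1962

Combine the congruences pairwise.
From t ≡ 12 (mod 13) write t = 12 + 13s. Substituting into t ≡ 18 (mod 27) gives 13s ≡ 6 (mod 27), and since 13⁻¹ ≡ 25 (mod 27), s ≡ 15. Hence t ≡ 12 + 13·15 = 207 (mod 351).
From t ≡ 207 (mod 351) write t = 207 + 351s. Substituting into t ≡ 9 (mod 31) gives 351s ≡ 19 (mod 31), and since 10⁻¹ ≡ 28 (mod 31), s ≡ 5. Hence t ≡ 207 + 351·5 = 1962 (mod 10881).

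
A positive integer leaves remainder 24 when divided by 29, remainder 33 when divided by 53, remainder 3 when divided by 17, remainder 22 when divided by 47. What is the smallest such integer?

From m ≡ 24 (mod 29) write m = 24 + 29t. Substituting into m ≡ 33 (mod 53) gives 29t ≡ 9 (mod 53), and since 29⁻¹ ≡ 11 (mod 53), t ≡ 46. Hence m ≡ 24 + 29·46 = 1358 (mod 1537).
From m ≡ 1358 (mod 1537) write m = 1358 + 1537t. Substituting into m ≡ 3 (mod 17) gives 1537t ≡ 5 (mod 17), and since 7⁻¹ ≡ 5 (mod 17), t ≡ 8. Hence m ≡ 1358 + 1537·8 = 13654 (mod 26129).
From m ≡ 13654 (mod 26129) write m = 13654 + 26129t. Substituting into m ≡ 22 (mod 47) gives 26129t ≡ 45 (mod 47), and since 44⁻¹ ≡ 31 (mod 47), t ≡ 32. Hence m ≡ 13654 + 26129·32 = 849782 (mod 1228063).

849782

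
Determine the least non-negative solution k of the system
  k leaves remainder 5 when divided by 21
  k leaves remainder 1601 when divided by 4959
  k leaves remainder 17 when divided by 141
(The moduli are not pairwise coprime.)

gcd(21, 4959) = 3 and 3 | (1601 − 5), so the pair is consistent; merging gives k ≡ 1601 (mod 34713), where 34713 = lcm(21, 4959).
gcd(34713, 141) = 3 and 3 | (17 − 1601), so the pair is consistent; merging gives k ≡ 140453 (mod 1631511), where 1631511 = lcm(34713, 141).
The solution is unique modulo lcm(21, 4959, 141) = 1631511.

140453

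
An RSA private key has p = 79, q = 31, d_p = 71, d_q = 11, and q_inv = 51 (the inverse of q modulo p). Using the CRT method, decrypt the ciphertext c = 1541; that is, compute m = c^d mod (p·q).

m₁ = c^(d_p) mod p: c ≡ 40 (mod 79), and 40^71 mod 79 = 49.
m₂ = c^(d_q) mod q: c ≡ 22 (mod 31), and 22^11 mod 31 = 17.
h = q_inv·(m₁ − m₂) mod p = 51·(49 − 17) mod 79 = 52.
m = m₂ + h·q = 17 + 52·31 = 1629.

1629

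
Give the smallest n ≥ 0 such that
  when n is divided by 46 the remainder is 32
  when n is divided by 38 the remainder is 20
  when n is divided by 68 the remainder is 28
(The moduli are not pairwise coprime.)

9140

gcd(46, 38) = 2 and 2 | (20 − 32), so the pair is consistent; merging gives n ≡ 400 (mod 874), where 874 = lcm(46, 38).
gcd(874, 68) = 2 and 2 | (28 − 400), so the pair is consistent; merging gives n ≡ 9140 (mod 29716), where 29716 = lcm(874, 68).
The solution is unique modulo lcm(46, 38, 68) = 29716.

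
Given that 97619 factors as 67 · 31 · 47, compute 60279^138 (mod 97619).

45450

Mod 67: 60279 ≡ 46; by Fermat, exponent reduces to 138 mod 66 = 6; 46^6 ≡ 24 (mod 67).
Mod 31: 60279 ≡ 15; by Fermat, exponent reduces to 138 mod 30 = 18; 15^18 ≡ 4 (mod 31).
Mod 47: 60279 ≡ 25; since 46 | 138, by Fermat 25^138 ≡ 1 (mod 47).
Combine by CRT: x ≡ 24 (mod 67), x ≡ 4 (mod 31), x ≡ 1 (mod 47) ⇒ x ≡ 45450 (mod 97619).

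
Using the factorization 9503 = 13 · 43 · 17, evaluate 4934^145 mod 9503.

3166

Mod 13: 4934 ≡ 7; by Fermat, exponent reduces to 145 mod 12 = 1; 7^1 ≡ 7 (mod 13).
Mod 43: 4934 ≡ 32; by Fermat, exponent reduces to 145 mod 42 = 19; 32^19 ≡ 27 (mod 43).
Mod 17: 4934 ≡ 4; by Fermat, exponent reduces to 145 mod 16 = 1; 4^1 ≡ 4 (mod 17).
Combine by CRT: x ≡ 7 (mod 13), x ≡ 27 (mod 43), x ≡ 4 (mod 17) ⇒ x ≡ 3166 (mod 9503).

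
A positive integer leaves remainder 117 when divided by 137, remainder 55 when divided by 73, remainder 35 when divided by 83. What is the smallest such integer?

From a ≡ 117 (mod 137) write a = 117 + 137t. Substituting into a ≡ 55 (mod 73) gives 137t ≡ 11 (mod 73), and since 64⁻¹ ≡ 8 (mod 73), t ≡ 15. Hence a ≡ 117 + 137·15 = 2172 (mod 10001).
From a ≡ 2172 (mod 10001) write a = 2172 + 10001t. Substituting into a ≡ 35 (mod 83) gives 10001t ≡ 21 (mod 83), and since 41⁻¹ ≡ 81 (mod 83), t ≡ 41. Hence a ≡ 2172 + 10001·41 = 412213 (mod 830083).

412213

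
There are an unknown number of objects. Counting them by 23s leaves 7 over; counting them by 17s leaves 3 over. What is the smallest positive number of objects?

From N ≡ 7 (mod 23) write N = 7 + 23t. Substituting into N ≡ 3 (mod 17) gives 23t ≡ 13 (mod 17), and since 6⁻¹ ≡ 3 (mod 17), t ≡ 5. Hence N ≡ 7 + 23·5 = 122 (mod 391).

122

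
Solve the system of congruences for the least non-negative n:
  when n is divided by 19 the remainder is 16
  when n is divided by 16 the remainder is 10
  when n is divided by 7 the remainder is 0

The moduli are pairwise coprime; M = 19·16·7 = 2128.
M/19 = 112; 112 ≡ 17 (mod 19); 17·9 ≡ 1, so inverse 9.
M/16 = 133; 133 ≡ 5 (mod 16); 5·13 ≡ 1, so inverse 13.
M/7 = 304; 304 ≡ 3 (mod 7); 3·5 ≡ 1, so inverse 5.
n ≡ 16·112·9 + 10·133·13 + 0·304·5 = 33418.
33418 mod 2128 = 1498.

1498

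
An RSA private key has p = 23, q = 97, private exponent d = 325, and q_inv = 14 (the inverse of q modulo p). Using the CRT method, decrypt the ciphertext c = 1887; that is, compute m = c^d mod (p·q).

d_p = d mod (p−1) = 325 mod 22 = 17; d_q = d mod (q−1) = 37.
m₁ = c^(d_p) mod p: c ≡ 1 (mod 23), and 1^17 mod 23 = 1.
m₂ = c^(d_q) mod q: c ≡ 44 (mod 97), and 44^37 mod 97 = 2.
h = q_inv·(m₁ − m₂) mod p = 14·(1 − 2) mod 23 = 9.
m = m₂ + h·q = 2 + 9·97 = 875.

875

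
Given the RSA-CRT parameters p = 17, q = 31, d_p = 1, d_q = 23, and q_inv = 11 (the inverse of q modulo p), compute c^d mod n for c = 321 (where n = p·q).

m₁ = c^(d_p) mod p: c ≡ 15 (mod 17), and 15^1 mod 17 = 15.
m₂ = c^(d_q) mod q: c ≡ 11 (mod 31), and 11^23 mod 31 = 12.
h = q_inv·(m₁ − m₂) mod p = 11·(15 − 12) mod 17 = 16.
m = m₂ + h·q = 12 + 16·31 = 508.

508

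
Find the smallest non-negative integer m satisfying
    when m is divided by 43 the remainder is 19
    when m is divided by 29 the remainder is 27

578

From m ≡ 19 (mod 43) write m = 19 + 43t. Substituting into m ≡ 27 (mod 29) gives 43t ≡ 8 (mod 29), and since 14⁻¹ ≡ 27 (mod 29), t ≡ 13. Hence m ≡ 19 + 43·13 = 578 (mod 1247).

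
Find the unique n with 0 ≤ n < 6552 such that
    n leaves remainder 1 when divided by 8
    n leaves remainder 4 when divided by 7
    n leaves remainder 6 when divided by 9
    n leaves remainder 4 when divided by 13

4281

Combine the congruences pairwise.
From n ≡ 1 (mod 8) write n = 1 + 8t. Substituting into n ≡ 4 (mod 7) gives 8t ≡ 3 (mod 7), and since 1⁻¹ ≡ 1 (mod 7), t ≡ 3. Hence n ≡ 1 + 8·3 = 25 (mod 56).
From n ≡ 25 (mod 56) write n = 25 + 56t. Substituting into n ≡ 6 (mod 9) gives 56t ≡ 8 (mod 9), and since 2⁻¹ ≡ 5 (mod 9), t ≡ 4. Hence n ≡ 25 + 56·4 = 249 (mod 504).
From n ≡ 249 (mod 504) write n = 249 + 504t. Substituting into n ≡ 4 (mod 13) gives 504t ≡ 2 (mod 13), and since 10⁻¹ ≡ 4 (mod 13), t ≡ 8. Hence n ≡ 249 + 504·8 = 4281 (mod 6552).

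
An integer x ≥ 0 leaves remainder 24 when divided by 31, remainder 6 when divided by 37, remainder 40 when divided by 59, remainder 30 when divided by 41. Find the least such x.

The moduli are pairwise coprime; N = 31·37·59·41 = 2774593.
N/31 = 89503; 89503 ≡ 6 (mod 31); 6·26 ≡ 1, so inverse 26.
N/37 = 74989; 74989 ≡ 27 (mod 37); 27·11 ≡ 1, so inverse 11.
N/59 = 47027; 47027 ≡ 4 (mod 59); 4·15 ≡ 1, so inverse 15.
N/41 = 67673; 67673 ≡ 23 (mod 41); 23·25 ≡ 1, so inverse 25.
x ≡ 24·89503·26 + 6·74989·11 + 40·47027·15 + 30·67673·25 = 139770096.
139770096 mod 2774593 = 1040446.

1040446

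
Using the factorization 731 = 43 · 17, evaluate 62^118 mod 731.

Mod 43: 62 ≡ 19; by Fermat, exponent reduces to 118 mod 42 = 34; 19^34 ≡ 23 (mod 43).
Mod 17: 62 ≡ 11; by Fermat, exponent reduces to 118 mod 16 = 6; 11^6 ≡ 8 (mod 17).
Combine by CRT: x ≡ 23 (mod 43), x ≡ 8 (mod 17) ⇒ x ≡ 195 (mod 731).

195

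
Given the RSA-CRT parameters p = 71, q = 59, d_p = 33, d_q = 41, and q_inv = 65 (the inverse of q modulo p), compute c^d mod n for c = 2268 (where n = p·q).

883

m₁ = c^(d_p) mod p: c ≡ 67 (mod 71), and 67^33 mod 71 = 31.
m₂ = c^(d_q) mod q: c ≡ 26 (mod 59), and 26^41 mod 59 = 57.
h = q_inv·(m₁ − m₂) mod p = 65·(31 − 57) mod 71 = 14.
m = m₂ + h·q = 57 + 14·59 = 883.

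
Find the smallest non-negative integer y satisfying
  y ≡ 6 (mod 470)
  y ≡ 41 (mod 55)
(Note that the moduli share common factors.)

1416

Combine the congruences pairwise.
gcd(470, 55) = 5 and 5 | (41 − 6), so the pair is consistent; merging gives y ≡ 1416 (mod 5170), where 5170 = lcm(470, 55).
The solution is unique modulo lcm(470, 55) = 5170.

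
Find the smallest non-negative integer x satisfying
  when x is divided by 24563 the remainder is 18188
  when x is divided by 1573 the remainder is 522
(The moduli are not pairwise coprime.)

288381

gcd(24563, 1573) = 121 and 121 | (522 − 18188), so the pair is consistent; merging gives x ≡ 288381 (mod 319319), where 319319 = lcm(24563, 1573).
The solution is unique modulo lcm(24563, 1573) = 319319.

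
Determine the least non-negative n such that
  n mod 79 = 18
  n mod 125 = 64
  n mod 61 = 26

The moduli are pairwise coprime; M = 79·125·61 = 602375.
M/79 = 7625; 7625 ≡ 41 (mod 79); 41·27 ≡ 1, so inverse 27.
M/125 = 4819; 4819 ≡ 69 (mod 125); 69·29 ≡ 1, so inverse 29.
M/61 = 9875; 9875 ≡ 54 (mod 61); 54·26 ≡ 1, so inverse 26.
n ≡ 18·7625·27 + 64·4819·29 + 26·9875·26 = 19325314.
19325314 mod 602375 = 49314.

49314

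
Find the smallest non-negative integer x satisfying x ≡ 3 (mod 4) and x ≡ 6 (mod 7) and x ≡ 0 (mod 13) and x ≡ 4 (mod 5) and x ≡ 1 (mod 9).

559

The moduli are pairwise coprime; N = 4·7·13·5·9 = 16380.
N/4 = 4095; 4095 ≡ 3 (mod 4); 3·3 ≡ 1, so inverse 3.
N/7 = 2340; 2340 ≡ 2 (mod 7); 2·4 ≡ 1, so inverse 4.
N/13 = 1260; 1260 ≡ 12 (mod 13); 12·12 ≡ 1, so inverse 12.
N/5 = 3276; 3276 ≡ 1 (mod 5), inverse 1.
N/9 = 1820; 1820 ≡ 2 (mod 9); 2·5 ≡ 1, so inverse 5.
x ≡ 3·4095·3 + 6·2340·4 + 0·1260·12 + 4·3276·1 + 1·1820·5 = 115219.
115219 mod 16380 = 559.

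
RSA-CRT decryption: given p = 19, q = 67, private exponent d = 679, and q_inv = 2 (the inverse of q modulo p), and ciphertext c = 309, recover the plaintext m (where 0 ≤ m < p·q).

d_p = d mod (p−1) = 679 mod 18 = 13; d_q = d mod (q−1) = 19.
m₁ = c^(d_p) mod p: c ≡ 5 (mod 19), and 5^13 mod 19 = 17.
m₂ = c^(d_q) mod q: c ≡ 41 (mod 67), and 41^19 mod 67 = 20.
h = q_inv·(m₁ − m₂) mod p = 2·(17 − 20) mod 19 = 13.
m = m₂ + h·q = 20 + 13·67 = 891.

891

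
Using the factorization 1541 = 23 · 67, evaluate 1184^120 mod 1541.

Mod 23: 1184 ≡ 11; by Fermat, exponent reduces to 120 mod 22 = 10; 11^10 ≡ 2 (mod 23).
Mod 67: 1184 ≡ 45; by Fermat, exponent reduces to 120 mod 66 = 54; 45^54 ≡ 64 (mod 67).
Combine by CRT: x ≡ 2 (mod 23), x ≡ 64 (mod 67) ⇒ x ≡ 600 (mod 1541).

600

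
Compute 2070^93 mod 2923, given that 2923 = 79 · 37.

Mod 79: 2070 ≡ 16; by Fermat, exponent reduces to 93 mod 78 = 15; 16^15 ≡ 18 (mod 79).
Mod 37: 2070 ≡ 35; by Fermat, exponent reduces to 93 mod 36 = 21; 35^21 ≡ 8 (mod 37).
Combine by CRT: x ≡ 18 (mod 79), x ≡ 8 (mod 37) ⇒ x ≡ 2783 (mod 2923).

2783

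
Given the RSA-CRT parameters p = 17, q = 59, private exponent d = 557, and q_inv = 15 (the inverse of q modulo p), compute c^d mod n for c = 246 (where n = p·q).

876

d_p = d mod (p−1) = 557 mod 16 = 13; d_q = d mod (q−1) = 35.
m₁ = c^(d_p) mod p: c ≡ 8 (mod 17), and 8^13 mod 17 = 9.
m₂ = c^(d_q) mod q: c ≡ 10 (mod 59), and 10^35 mod 59 = 50.
h = q_inv·(m₁ − m₂) mod p = 15·(9 − 50) mod 17 = 14.
m = m₂ + h·q = 50 + 14·59 = 876.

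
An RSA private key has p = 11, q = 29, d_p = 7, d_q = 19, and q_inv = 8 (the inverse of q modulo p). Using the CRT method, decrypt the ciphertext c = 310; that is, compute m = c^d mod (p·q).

m₁ = c^(d_p) mod p: c ≡ 2 (mod 11), and 2^7 mod 11 = 7.
m₂ = c^(d_q) mod q: c ≡ 20 (mod 29), and 20^19 mod 29 = 24.
h = q_inv·(m₁ − m₂) mod p = 8·(7 − 24) mod 11 = 7.
m = m₂ + h·q = 24 + 7·29 = 227.

227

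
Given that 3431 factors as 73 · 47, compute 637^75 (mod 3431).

Mod 73: 637 ≡ 53; by Fermat, exponent reduces to 75 mod 72 = 3; 53^3 ≡ 30 (mod 73).
Mod 47: 637 ≡ 26; by Fermat, exponent reduces to 75 mod 46 = 29; 26^29 ≡ 43 (mod 47).
Combine by CRT: x ≡ 30 (mod 73), x ≡ 43 (mod 47) ⇒ x ≡ 1782 (mod 3431).

1782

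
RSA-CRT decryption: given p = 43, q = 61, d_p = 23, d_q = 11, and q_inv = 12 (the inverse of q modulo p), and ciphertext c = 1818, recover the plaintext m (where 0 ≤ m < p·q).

m₁ = c^(d_p) mod p: c ≡ 12 (mod 43), and 12^23 mod 43 = 28.
m₂ = c^(d_q) mod q: c ≡ 49 (mod 61), and 49^11 mod 61 = 46.
h = q_inv·(m₁ − m₂) mod p = 12·(28 − 46) mod 43 = 42.
m = m₂ + h·q = 46 + 42·61 = 2608.

2608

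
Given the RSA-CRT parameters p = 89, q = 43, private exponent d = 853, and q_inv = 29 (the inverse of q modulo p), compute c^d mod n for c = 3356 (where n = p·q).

d_p = d mod (p−1) = 853 mod 88 = 61; d_q = d mod (q−1) = 13.
m₁ = c^(d_p) mod p: c ≡ 63 (mod 89), and 63^61 mod 89 = 62.
m₂ = c^(d_q) mod q: c ≡ 2 (mod 43), and 2^13 mod 43 = 22.
h = q_inv·(m₁ − m₂) mod p = 29·(62 − 22) mod 89 = 3.
m = m₂ + h·q = 22 + 3·43 = 151.

151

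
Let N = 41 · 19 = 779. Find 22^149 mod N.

Mod 41: 22 ≡ 22; by Fermat, exponent reduces to 149 mod 40 = 29; 22^29 ≡ 6 (mod 41).
Mod 19: 22 ≡ 3; by Fermat, exponent reduces to 149 mod 18 = 5; 3^5 ≡ 15 (mod 19).
Combine by CRT: x ≡ 6 (mod 41), x ≡ 15 (mod 19) ⇒ x ≡ 129 (mod 779).

129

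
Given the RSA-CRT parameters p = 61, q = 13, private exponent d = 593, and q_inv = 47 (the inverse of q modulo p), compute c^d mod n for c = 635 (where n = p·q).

605

d_p = d mod (p−1) = 593 mod 60 = 53; d_q = d mod (q−1) = 5.
m₁ = c^(d_p) mod p: c ≡ 25 (mod 61), and 25^53 mod 61 = 56.
m₂ = c^(d_q) mod q: c ≡ 11 (mod 13), and 11^5 mod 13 = 7.
h = q_inv·(m₁ − m₂) mod p = 47·(56 − 7) mod 61 = 46.
m = m₂ + h·q = 7 + 46·13 = 605.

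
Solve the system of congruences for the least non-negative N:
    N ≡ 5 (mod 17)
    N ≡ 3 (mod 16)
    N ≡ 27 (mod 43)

1059

From N ≡ 5 (mod 17) write N = 5 + 17t. Substituting into N ≡ 3 (mod 16) gives 17t ≡ 14 (mod 16), and since 1⁻¹ ≡ 1 (mod 16), t ≡ 14. Hence N ≡ 5 + 17·14 = 243 (mod 272).
From N ≡ 243 (mod 272) write N = 243 + 272t. Substituting into N ≡ 27 (mod 43) gives 272t ≡ 42 (mod 43), and since 14⁻¹ ≡ 40 (mod 43), t ≡ 3. Hence N ≡ 243 + 272·3 = 1059 (mod 11696).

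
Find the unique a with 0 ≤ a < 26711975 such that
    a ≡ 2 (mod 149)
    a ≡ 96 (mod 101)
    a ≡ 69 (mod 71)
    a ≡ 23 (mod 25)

7241998

Combine the congruences pairwise.
From a ≡ 2 (mod 149) write a = 2 + 149t. Substituting into a ≡ 96 (mod 101) gives 149t ≡ 94 (mod 101), and since 48⁻¹ ≡ 40 (mod 101), t ≡ 23. Hence a ≡ 2 + 149·23 = 3429 (mod 15049).
From a ≡ 3429 (mod 15049) write a = 3429 + 15049t. Substituting into a ≡ 69 (mod 71) gives 15049t ≡ 48 (mod 71), and since 68⁻¹ ≡ 47 (mod 71), t ≡ 55. Hence a ≡ 3429 + 15049·55 = 831124 (mod 1068479).
From a ≡ 831124 (mod 1068479) write a = 831124 + 1068479t. Substituting into a ≡ 23 (mod 25) gives 1068479t ≡ 24 (mod 25), and since 4⁻¹ ≡ 19 (mod 25), t ≡ 6. Hence a ≡ 831124 + 1068479·6 = 7241998 (mod 26711975).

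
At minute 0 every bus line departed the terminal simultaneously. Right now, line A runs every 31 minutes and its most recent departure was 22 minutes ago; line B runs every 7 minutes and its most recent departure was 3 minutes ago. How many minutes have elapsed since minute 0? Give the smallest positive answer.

Combine the congruences pairwise.
From t ≡ 22 (mod 31) write t = 22 + 31s. Substituting into t ≡ 3 (mod 7) gives 31s ≡ 2 (mod 7), and since 3⁻¹ ≡ 5 (mod 7), s ≡ 3. Hence t ≡ 22 + 31·3 = 115 (mod 217).

115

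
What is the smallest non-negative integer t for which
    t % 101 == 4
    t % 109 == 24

5256

Combine the congruences pairwise.
From t ≡ 4 (mod 101) write t = 4 + 101s. Substituting into t ≡ 24 (mod 109) gives 101s ≡ 20 (mod 109), and since 101⁻¹ ≡ 68 (mod 109), s ≡ 52. Hence t ≡ 4 + 101·52 = 5256 (mod 11009).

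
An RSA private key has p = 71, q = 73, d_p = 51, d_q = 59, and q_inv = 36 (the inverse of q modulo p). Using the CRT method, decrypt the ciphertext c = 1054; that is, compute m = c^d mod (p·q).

m₁ = c^(d_p) mod p: c ≡ 60 (mod 71), and 60^51 mod 71 = 2.
m₂ = c^(d_q) mod q: c ≡ 32 (mod 73), and 32^59 mod 73 = 55.
h = q_inv·(m₁ − m₂) mod p = 36·(2 − 55) mod 71 = 9.
m = m₂ + h·q = 55 + 9·73 = 712.

712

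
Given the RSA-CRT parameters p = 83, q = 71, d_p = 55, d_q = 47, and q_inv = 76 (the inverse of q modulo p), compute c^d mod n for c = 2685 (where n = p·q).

m₁ = c^(d_p) mod p: c ≡ 29 (mod 83), and 29^55 mod 83 = 16.
m₂ = c^(d_q) mod q: c ≡ 58 (mod 71), and 58^47 mod 71 = 43.
h = q_inv·(m₁ − m₂) mod p = 76·(16 − 43) mod 83 = 23.
m = m₂ + h·q = 43 + 23·71 = 1676.

1676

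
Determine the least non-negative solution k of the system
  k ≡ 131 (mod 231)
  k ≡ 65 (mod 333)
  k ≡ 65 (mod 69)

gcd(231, 333) = 3 and 3 | (65 − 131), so the pair is consistent; merging gives k ≡ 18380 (mod 25641), where 25641 = lcm(231, 333).
gcd(25641, 69) = 3 and 3 | (65 − 18380), so the pair is consistent; merging gives k ≡ 505559 (mod 589743), where 589743 = lcm(25641, 69).
The solution is unique modulo lcm(231, 333, 69) = 589743.

505559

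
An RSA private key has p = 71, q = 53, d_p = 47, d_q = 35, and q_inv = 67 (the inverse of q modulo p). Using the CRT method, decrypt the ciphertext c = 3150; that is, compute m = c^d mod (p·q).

m₁ = c^(d_p) mod p: c ≡ 26 (mod 71), and 26^47 mod 71 = 23.
m₂ = c^(d_q) mod q: c ≡ 23 (mod 53), and 23^35 mod 53 = 30.
h = q_inv·(m₁ − m₂) mod p = 67·(23 − 30) mod 71 = 28.
m = m₂ + h·q = 30 + 28·53 = 1514.

1514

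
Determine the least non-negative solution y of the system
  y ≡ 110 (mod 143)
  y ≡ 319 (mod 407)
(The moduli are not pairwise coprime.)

gcd(143, 407) = 11 and 11 | (319 − 110), so the pair is consistent; merging gives y ≡ 1540 (mod 5291), where 5291 = lcm(143, 407).
The solution is unique modulo lcm(143, 407) = 5291.

1540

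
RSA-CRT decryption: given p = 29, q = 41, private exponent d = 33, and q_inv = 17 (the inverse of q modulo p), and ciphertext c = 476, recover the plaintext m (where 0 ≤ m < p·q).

824

d_p = d mod (p−1) = 33 mod 28 = 5; d_q = d mod (q−1) = 33.
m₁ = c^(d_p) mod p: c ≡ 12 (mod 29), and 12^5 mod 29 = 12.
m₂ = c^(d_q) mod q: c ≡ 25 (mod 41), and 25^33 mod 41 = 4.
h = q_inv·(m₁ − m₂) mod p = 17·(12 − 4) mod 29 = 20.
m = m₂ + h·q = 4 + 20·41 = 824.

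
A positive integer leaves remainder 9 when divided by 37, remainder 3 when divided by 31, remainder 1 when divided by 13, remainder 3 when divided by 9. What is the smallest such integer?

The moduli are pairwise coprime; N = 37·31·13·9 = 134199.
N/37 = 3627; 3627 ≡ 1 (mod 37), inverse 1.
N/31 = 4329; 4329 ≡ 20 (mod 31); 20·14 ≡ 1, so inverse 14.
N/13 = 10323; 10323 ≡ 1 (mod 13), inverse 1.
N/9 = 14911; 14911 ≡ 7 (mod 9); 7·4 ≡ 1, so inverse 4.
t ≡ 9·3627·1 + 3·4329·14 + 1·10323·1 + 3·14911·4 = 403716.
403716 mod 134199 = 1119.

1119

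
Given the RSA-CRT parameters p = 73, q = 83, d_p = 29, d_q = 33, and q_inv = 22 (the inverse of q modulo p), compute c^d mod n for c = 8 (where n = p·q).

m₁ = c^(d_p) mod p: c ≡ 8 (mod 73), and 8^29 mod 73 = 64.
m₂ = c^(d_q) mod q: c ≡ 8 (mod 83), and 8^33 mod 83 = 15.
h = q_inv·(m₁ − m₂) mod p = 22·(64 − 15) mod 73 = 56.
m = m₂ + h·q = 15 + 56·83 = 4663.

4663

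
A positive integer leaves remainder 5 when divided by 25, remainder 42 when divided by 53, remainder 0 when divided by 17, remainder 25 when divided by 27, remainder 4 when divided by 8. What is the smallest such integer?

1756780

From N ≡ 5 (mod 25) write N = 5 + 25t. Substituting into N ≡ 42 (mod 53) gives 25t ≡ 37 (mod 53), and since 25⁻¹ ≡ 17 (mod 53), t ≡ 46. Hence N ≡ 5 + 25·46 = 1155 (mod 1325).
From N ≡ 1155 (mod 1325) write N = 1155 + 1325t. Substituting into N ≡ 0 (mod 17) gives 1325t ≡ 1 (mod 17), and since 16⁻¹ ≡ 16 (mod 17), t ≡ 16. Hence N ≡ 1155 + 1325·16 = 22355 (mod 22525).
From N ≡ 22355 (mod 22525) write N = 22355 + 22525t. Substituting into N ≡ 25 (mod 27) gives 22525t ≡ 26 (mod 27), and since 7⁻¹ ≡ 4 (mod 27), t ≡ 23. Hence N ≡ 22355 + 22525·23 = 540430 (mod 608175).
From N ≡ 540430 (mod 608175) write N = 540430 + 608175t. Substituting into N ≡ 4 (mod 8) gives 608175t ≡ 6 (mod 8), and since 7⁻¹ ≡ 7 (mod 8), t ≡ 2. Hence N ≡ 540430 + 608175·2 = 1756780 (mod 4865400).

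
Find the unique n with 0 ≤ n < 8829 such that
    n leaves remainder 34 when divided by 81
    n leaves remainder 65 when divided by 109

8458

From n ≡ 34 (mod 81) write n = 34 + 81t. Substituting into n ≡ 65 (mod 109) gives 81t ≡ 31 (mod 109), and since 81⁻¹ ≡ 35 (mod 109), t ≡ 104. Hence n ≡ 34 + 81·104 = 8458 (mod 8829).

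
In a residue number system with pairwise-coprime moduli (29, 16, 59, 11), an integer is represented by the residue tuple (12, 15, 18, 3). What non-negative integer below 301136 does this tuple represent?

From x ≡ 12 (mod 29) write x = 12 + 29t. Substituting into x ≡ 15 (mod 16) gives 29t ≡ 3 (mod 16), and since 13⁻¹ ≡ 5 (mod 16), t ≡ 15. Hence x ≡ 12 + 29·15 = 447 (mod 464).
From x ≡ 447 (mod 464) write x = 447 + 464t. Substituting into x ≡ 18 (mod 59) gives 464t ≡ 43 (mod 59), and since 51⁻¹ ≡ 22 (mod 59), t ≡ 2. Hence x ≡ 447 + 464·2 = 1375 (mod 27376).
From x ≡ 1375 (mod 27376) write x = 1375 + 27376t. Substituting into x ≡ 3 (mod 11) gives 27376t ≡ 3 (mod 11), and since 8⁻¹ ≡ 7 (mod 11), t ≡ 10. Hence x ≡ 1375 + 27376·10 = 275135 (mod 301136).

275135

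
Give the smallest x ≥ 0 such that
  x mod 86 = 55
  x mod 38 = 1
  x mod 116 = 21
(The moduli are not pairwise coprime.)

gcd(86, 38) = 2 and 2 | (1 − 55), so the pair is consistent; merging gives x ≡ 571 (mod 1634), where 1634 = lcm(86, 38).
gcd(1634, 116) = 2 and 2 | (21 − 571), so the pair is consistent; merging gives x ≡ 5473 (mod 94772), where 94772 = lcm(1634, 116).
The solution is unique modulo lcm(86, 38, 116) = 94772.

5473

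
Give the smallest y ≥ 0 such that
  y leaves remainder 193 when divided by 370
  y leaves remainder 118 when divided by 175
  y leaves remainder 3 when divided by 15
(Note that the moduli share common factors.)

2043

Combine the congruences pairwise.
gcd(370, 175) = 5 and 5 | (118 − 193), so the pair is consistent; merging gives y ≡ 2043 (mod 12950), where 12950 = lcm(370, 175).
gcd(12950, 15) = 5 and 5 | (3 − 2043), so the pair is consistent; merging gives y ≡ 2043 (mod 38850), where 38850 = lcm(12950, 15).
The solution is unique modulo lcm(370, 175, 15) = 38850.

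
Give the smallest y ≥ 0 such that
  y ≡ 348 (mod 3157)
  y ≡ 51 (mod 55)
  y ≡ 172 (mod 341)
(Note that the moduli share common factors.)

gcd(3157, 55) = 11 and 11 | (51 − 348), so the pair is consistent; merging gives y ≡ 12976 (mod 15785), where 15785 = lcm(3157, 55).
gcd(15785, 341) = 11 and 11 | (172 − 12976), so the pair is consistent; merging gives y ≡ 91901 (mod 489335), where 489335 = lcm(15785, 341).
The solution is unique modulo lcm(3157, 55, 341) = 489335.

91901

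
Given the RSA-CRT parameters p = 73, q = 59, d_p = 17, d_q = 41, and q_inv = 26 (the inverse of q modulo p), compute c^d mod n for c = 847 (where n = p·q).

m₁ = c^(d_p) mod p: c ≡ 44 (mod 73), and 44^17 mod 73 = 11.
m₂ = c^(d_q) mod q: c ≡ 21 (mod 59), and 21^41 mod 59 = 16.
h = q_inv·(m₁ − m₂) mod p = 26·(11 − 16) mod 73 = 16.
m = m₂ + h·q = 16 + 16·59 = 960.

960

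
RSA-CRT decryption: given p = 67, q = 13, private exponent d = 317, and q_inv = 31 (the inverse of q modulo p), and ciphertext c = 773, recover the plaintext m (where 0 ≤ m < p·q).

613

d_p = d mod (p−1) = 317 mod 66 = 53; d_q = d mod (q−1) = 5.
m₁ = c^(d_p) mod p: c ≡ 36 (mod 67), and 36^53 mod 67 = 10.
m₂ = c^(d_q) mod q: c ≡ 6 (mod 13), and 6^5 mod 13 = 2.
h = q_inv·(m₁ − m₂) mod p = 31·(10 − 2) mod 67 = 47.
m = m₂ + h·q = 2 + 47·13 = 613.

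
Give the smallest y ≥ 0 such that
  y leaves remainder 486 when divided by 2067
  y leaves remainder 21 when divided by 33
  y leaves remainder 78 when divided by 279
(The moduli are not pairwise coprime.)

gcd(2067, 33) = 3 and 3 | (21 − 486), so the pair is consistent; merging gives y ≡ 6687 (mod 22737), where 22737 = lcm(2067, 33).
gcd(22737, 279) = 3 and 3 | (78 − 6687), so the pair is consistent; merging gives y ≡ 802482 (mod 2114541), where 2114541 = lcm(22737, 279).
The solution is unique modulo lcm(2067, 33, 279) = 2114541.

802482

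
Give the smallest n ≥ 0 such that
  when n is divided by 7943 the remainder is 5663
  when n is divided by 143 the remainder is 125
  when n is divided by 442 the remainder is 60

gcd(7943, 143) = 13 and 13 | (125 − 5663), so the pair is consistent; merging gives n ≡ 53321 (mod 87373), where 87373 = lcm(7943, 143).
gcd(87373, 442) = 13 and 13 | (60 − 53321), so the pair is consistent; merging gives n ≡ 1538662 (mod 2970682), where 2970682 = lcm(87373, 442).
The solution is unique modulo lcm(7943, 143, 442) = 2970682.

1538662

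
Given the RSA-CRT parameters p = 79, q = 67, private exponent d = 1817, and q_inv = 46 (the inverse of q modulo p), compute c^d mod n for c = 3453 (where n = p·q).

3105

d_p = d mod (p−1) = 1817 mod 78 = 23; d_q = d mod (q−1) = 35.
m₁ = c^(d_p) mod p: c ≡ 56 (mod 79), and 56^23 mod 79 = 24.
m₂ = c^(d_q) mod q: c ≡ 36 (mod 67), and 36^35 mod 67 = 23.
h = q_inv·(m₁ − m₂) mod p = 46·(24 − 23) mod 79 = 46.
m = m₂ + h·q = 23 + 46·67 = 3105.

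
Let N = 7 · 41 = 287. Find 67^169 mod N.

Mod 7: 67 ≡ 4; by Fermat, exponent reduces to 169 mod 6 = 1; 4^1 ≡ 4 (mod 7).
Mod 41: 67 ≡ 26; by Fermat, exponent reduces to 169 mod 40 = 9; 26^9 ≡ 17 (mod 41).
Combine by CRT: x ≡ 4 (mod 7), x ≡ 17 (mod 41) ⇒ x ≡ 263 (mod 287).

263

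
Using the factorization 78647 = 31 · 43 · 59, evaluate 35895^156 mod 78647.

Mod 31: 35895 ≡ 28; by Fermat, exponent reduces to 156 mod 30 = 6; 28^6 ≡ 16 (mod 31).
Mod 43: 35895 ≡ 33; by Fermat, exponent reduces to 156 mod 42 = 30; 33^30 ≡ 41 (mod 43).
Mod 59: 35895 ≡ 23; by Fermat, exponent reduces to 156 mod 58 = 40; 23^40 ≡ 28 (mod 59).
Combine by CRT: x ≡ 16 (mod 31), x ≡ 41 (mod 43), x ≡ 28 (mod 59) ⇒ x ≡ 16725 (mod 78647).

16725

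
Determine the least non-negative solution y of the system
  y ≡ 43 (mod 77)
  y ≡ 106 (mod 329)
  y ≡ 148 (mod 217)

gcd(77, 329) = 7 and 7 | (106 − 43), so the pair is consistent; merging gives y ≡ 2738 (mod 3619), where 3619 = lcm(77, 329).
gcd(3619, 217) = 7 and 7 | (148 − 2738), so the pair is consistent; merging gives y ≡ 24452 (mod 112189), where 112189 = lcm(3619, 217).
The solution is unique modulo lcm(77, 329, 217) = 112189.

24452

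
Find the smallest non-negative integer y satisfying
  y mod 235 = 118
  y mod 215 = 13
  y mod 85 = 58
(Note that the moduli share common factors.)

gcd(235, 215) = 5 and 5 | (13 − 118), so the pair is consistent; merging gives y ≡ 6463 (mod 10105), where 10105 = lcm(235, 215).
gcd(10105, 85) = 5 and 5 | (58 − 6463), so the pair is consistent; merging gives y ≡ 36778 (mod 171785), where 171785 = lcm(10105, 85).
The solution is unique modulo lcm(235, 215, 85) = 171785.

36778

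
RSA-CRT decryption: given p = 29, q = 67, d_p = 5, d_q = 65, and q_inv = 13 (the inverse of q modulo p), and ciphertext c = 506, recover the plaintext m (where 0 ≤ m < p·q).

m₁ = c^(d_p) mod p: c ≡ 13 (mod 29), and 13^5 mod 29 = 6.
m₂ = c^(d_q) mod q: c ≡ 37 (mod 67), and 37^65 mod 67 = 29.
h = q_inv·(m₁ − m₂) mod p = 13·(6 − 29) mod 29 = 20.
m = m₂ + h·q = 29 + 20·67 = 1369.

1369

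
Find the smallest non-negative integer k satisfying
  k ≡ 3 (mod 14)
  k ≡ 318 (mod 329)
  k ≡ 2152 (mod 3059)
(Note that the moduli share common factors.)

109217

gcd(14, 329) = 7 and 7 | (318 − 3), so the pair is consistent; merging gives k ≡ 647 (mod 658), where 658 = lcm(14, 329).
gcd(658, 3059) = 7 and 7 | (2152 − 647), so the pair is consistent; merging gives k ≡ 109217 (mod 287546), where 287546 = lcm(658, 3059).
The solution is unique modulo lcm(14, 329, 3059) = 287546.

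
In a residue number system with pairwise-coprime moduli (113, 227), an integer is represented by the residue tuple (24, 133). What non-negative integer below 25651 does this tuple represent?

Combine the congruences pairwise.
From x ≡ 24 (mod 113) write x = 24 + 113t. Substituting into x ≡ 133 (mod 227) gives 113t ≡ 109 (mod 227), and since 113⁻¹ ≡ 225 (mod 227), t ≡ 9. Hence x ≡ 24 + 113·9 = 1041 (mod 25651).

1041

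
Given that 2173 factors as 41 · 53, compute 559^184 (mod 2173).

Mod 41: 559 ≡ 26; by Fermat, exponent reduces to 184 mod 40 = 24; 26^24 ≡ 10 (mod 41).
Mod 53: 559 ≡ 29; by Fermat, exponent reduces to 184 mod 52 = 28; 29^28 ≡ 46 (mod 53).
Combine by CRT: x ≡ 10 (mod 41), x ≡ 46 (mod 53) ⇒ x ≡ 2060 (mod 2173).

2060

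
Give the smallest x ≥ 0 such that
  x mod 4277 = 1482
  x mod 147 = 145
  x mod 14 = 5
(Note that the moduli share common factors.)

gcd(4277, 147) = 7 and 7 | (145 − 1482), so the pair is consistent; merging gives x ≡ 87022 (mod 89817), where 89817 = lcm(4277, 147).
gcd(89817, 14) = 7 and 7 | (5 − 87022), so the pair is consistent; merging gives x ≡ 176839 (mod 179634), where 179634 = lcm(89817, 14).
The solution is unique modulo lcm(4277, 147, 14) = 179634.

176839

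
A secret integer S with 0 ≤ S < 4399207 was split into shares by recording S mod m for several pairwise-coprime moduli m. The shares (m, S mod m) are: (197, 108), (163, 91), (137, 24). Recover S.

3162943

From S ≡ 108 (mod 197) write S = 108 + 197t. Substituting into S ≡ 91 (mod 163) gives 197t ≡ 146 (mod 163), and since 34⁻¹ ≡ 24 (mod 163), t ≡ 81. Hence S ≡ 108 + 197·81 = 16065 (mod 32111).
From S ≡ 16065 (mod 32111) write S = 16065 + 32111t. Substituting into S ≡ 24 (mod 137) gives 32111t ≡ 125 (mod 137), and since 53⁻¹ ≡ 106 (mod 137), t ≡ 98. Hence S ≡ 16065 + 32111·98 = 3162943 (mod 4399207).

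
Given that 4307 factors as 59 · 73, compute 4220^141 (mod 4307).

1662

Mod 59: 4220 ≡ 31; by Fermat, exponent reduces to 141 mod 58 = 25; 31^25 ≡ 10 (mod 59).
Mod 73: 4220 ≡ 59; by Fermat, exponent reduces to 141 mod 72 = 69; 59^69 ≡ 56 (mod 73).
Combine by CRT: x ≡ 10 (mod 59), x ≡ 56 (mod 73) ⇒ x ≡ 1662 (mod 4307).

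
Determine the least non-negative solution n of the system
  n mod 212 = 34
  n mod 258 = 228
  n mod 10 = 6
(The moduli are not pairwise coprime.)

Combine the congruences pairwise.
gcd(212, 258) = 2 and 2 | (228 − 34), so the pair is consistent; merging gives n ≡ 1518 (mod 27348), where 27348 = lcm(212, 258).
gcd(27348, 10) = 2 and 2 | (6 − 1518), so the pair is consistent; merging gives n ≡ 28866 (mod 136740), where 136740 = lcm(27348, 10).
The solution is unique modulo lcm(212, 258, 10) = 136740.

28866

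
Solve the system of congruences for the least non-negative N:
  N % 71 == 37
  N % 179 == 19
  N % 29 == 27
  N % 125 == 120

The moduli are pairwise coprime; M = 71·179·29·125 = 46070125.
M/71 = 648875; 648875 ≡ 6 (mod 71); 6·12 ≡ 1, so inverse 12.
M/179 = 257375; 257375 ≡ 152 (mod 179); 152·53 ≡ 1, so inverse 53.
M/29 = 1588625; 1588625 ≡ 5 (mod 29); 5·6 ≡ 1, so inverse 6.
M/125 = 368561; 368561 ≡ 61 (mod 125); 61·41 ≡ 1, so inverse 41.
N ≡ 37·648875·12 + 19·257375·53 + 27·1588625·6 + 120·368561·41 = 2617954495.
2617954495 mod 46070125 = 38027495.

38027495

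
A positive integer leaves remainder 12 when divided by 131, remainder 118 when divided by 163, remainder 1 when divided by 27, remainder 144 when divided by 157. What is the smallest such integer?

From a ≡ 12 (mod 131) write a = 12 + 131t. Substituting into a ≡ 118 (mod 163) gives 131t ≡ 106 (mod 163), and since 131⁻¹ ≡ 56 (mod 163), t ≡ 68. Hence a ≡ 12 + 131·68 = 8920 (mod 21353).
From a ≡ 8920 (mod 21353) write a = 8920 + 21353t. Substituting into a ≡ 1 (mod 27) gives 21353t ≡ 18 (mod 27), and since 23⁻¹ ≡ 20 (mod 27), t ≡ 9. Hence a ≡ 8920 + 21353·9 = 201097 (mod 576531).
From a ≡ 201097 (mod 576531) write a = 201097 + 576531t. Substituting into a ≡ 144 (mod 157) gives 576531t ≡ 7 (mod 157), and since 27⁻¹ ≡ 64 (mod 157), t ≡ 134. Hence a ≡ 201097 + 576531·134 = 77456251 (mod 90515367).

77456251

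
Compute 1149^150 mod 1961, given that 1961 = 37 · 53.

Mod 37: 1149 ≡ 2; by Fermat, exponent reduces to 150 mod 36 = 6; 2^6 ≡ 27 (mod 37).
Mod 53: 1149 ≡ 36; by Fermat, exponent reduces to 150 mod 52 = 46; 36^46 ≡ 47 (mod 53).
Combine by CRT: x ≡ 27 (mod 37), x ≡ 47 (mod 53) ⇒ x ≡ 471 (mod 1961).

471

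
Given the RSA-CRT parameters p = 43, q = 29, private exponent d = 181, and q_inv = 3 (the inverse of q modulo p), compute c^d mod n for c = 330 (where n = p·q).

d_p = d mod (p−1) = 181 mod 42 = 13; d_q = d mod (q−1) = 13.
m₁ = c^(d_p) mod p: c ≡ 29 (mod 43), and 29^13 mod 43 = 18.
m₂ = c^(d_q) mod q: c ≡ 11 (mod 29), and 11^13 mod 29 = 21.
h = q_inv·(m₁ − m₂) mod p = 3·(18 − 21) mod 43 = 34.
m = m₂ + h·q = 21 + 34·29 = 1007.

1007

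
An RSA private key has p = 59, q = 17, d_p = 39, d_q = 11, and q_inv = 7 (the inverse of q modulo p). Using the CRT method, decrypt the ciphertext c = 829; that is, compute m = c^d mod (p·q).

344

m₁ = c^(d_p) mod p: c ≡ 3 (mod 59), and 3^39 mod 59 = 49.
m₂ = c^(d_q) mod q: c ≡ 13 (mod 17), and 13^11 mod 17 = 4.
h = q_inv·(m₁ − m₂) mod p = 7·(49 − 4) mod 59 = 20.
m = m₂ + h·q = 4 + 20·17 = 344.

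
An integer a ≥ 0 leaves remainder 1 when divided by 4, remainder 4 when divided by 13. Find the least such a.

17

From a ≡ 1 (mod 4) write a = 1 + 4t. Substituting into a ≡ 4 (mod 13) gives 4t ≡ 3 (mod 13), and since 4⁻¹ ≡ 10 (mod 13), t ≡ 4. Hence a ≡ 1 + 4·4 = 17 (mod 52).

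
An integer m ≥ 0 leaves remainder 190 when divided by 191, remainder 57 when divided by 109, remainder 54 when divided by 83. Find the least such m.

564786

From m ≡ 190 (mod 191) write m = 190 + 191t. Substituting into m ≡ 57 (mod 109) gives 191t ≡ 85 (mod 109), and since 82⁻¹ ≡ 4 (mod 109), t ≡ 13. Hence m ≡ 190 + 191·13 = 2673 (mod 20819).
From m ≡ 2673 (mod 20819) write m = 2673 + 20819t. Substituting into m ≡ 54 (mod 83) gives 20819t ≡ 37 (mod 83), and since 69⁻¹ ≡ 77 (mod 83), t ≡ 27. Hence m ≡ 2673 + 20819·27 = 564786 (mod 1727977).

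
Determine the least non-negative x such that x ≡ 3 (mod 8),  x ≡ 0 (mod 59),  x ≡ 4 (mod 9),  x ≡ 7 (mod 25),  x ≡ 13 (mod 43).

3390907

The moduli are pairwise coprime; N = 8·59·9·25·43 = 4566600.
N/8 = 570825; 570825 ≡ 1 (mod 8), inverse 1.
N/59 = 77400; 77400 ≡ 51 (mod 59); 51·22 ≡ 1, so inverse 22.
N/9 = 507400; 507400 ≡ 7 (mod 9); 7·4 ≡ 1, so inverse 4.
N/25 = 182664; 182664 ≡ 14 (mod 25); 14·9 ≡ 1, so inverse 9.
N/43 = 106200; 106200 ≡ 33 (mod 43); 33·30 ≡ 1, so inverse 30.
x ≡ 3·570825·1 + 0·77400·22 + 4·507400·4 + 7·182664·9 + 13·106200·30 = 62756707.
62756707 mod 4566600 = 3390907.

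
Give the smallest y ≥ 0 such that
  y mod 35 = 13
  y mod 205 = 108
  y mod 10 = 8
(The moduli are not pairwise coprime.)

2568

gcd(35, 205) = 5 and 5 | (108 − 13), so the pair is consistent; merging gives y ≡ 1133 (mod 1435), where 1435 = lcm(35, 205).
gcd(1435, 10) = 5 and 5 | (8 − 1133), so the pair is consistent; merging gives y ≡ 2568 (mod 2870), where 2870 = lcm(1435, 10).
The solution is unique modulo lcm(35, 205, 10) = 2870.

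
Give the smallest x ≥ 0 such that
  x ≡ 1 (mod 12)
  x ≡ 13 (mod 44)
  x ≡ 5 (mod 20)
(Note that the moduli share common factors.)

145

gcd(12, 44) = 4 and 4 | (13 − 1), so the pair is consistent; merging gives x ≡ 13 (mod 132), where 132 = lcm(12, 44).
gcd(132, 20) = 4 and 4 | (5 − 13), so the pair is consistent; merging gives x ≡ 145 (mod 660), where 660 = lcm(132, 20).
The solution is unique modulo lcm(12, 44, 20) = 660.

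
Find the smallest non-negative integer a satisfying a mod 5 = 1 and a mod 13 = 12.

51

From a ≡ 1 (mod 5) write a = 1 + 5t. Substituting into a ≡ 12 (mod 13) gives 5t ≡ 11 (mod 13), and since 5⁻¹ ≡ 8 (mod 13), t ≡ 10. Hence a ≡ 1 + 5·10 = 51 (mod 65).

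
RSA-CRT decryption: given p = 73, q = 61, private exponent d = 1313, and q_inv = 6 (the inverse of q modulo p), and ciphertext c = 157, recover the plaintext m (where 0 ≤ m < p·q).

d_p = d mod (p−1) = 1313 mod 72 = 17; d_q = d mod (q−1) = 53.
m₁ = c^(d_p) mod p: c ≡ 11 (mod 73), and 11^17 mod 73 = 44.
m₂ = c^(d_q) mod q: c ≡ 35 (mod 61), and 35^53 mod 61 = 43.
h = q_inv·(m₁ − m₂) mod p = 6·(44 − 43) mod 73 = 6.
m = m₂ + h·q = 43 + 6·61 = 409.

409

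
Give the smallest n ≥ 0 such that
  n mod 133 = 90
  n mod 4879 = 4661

Combine the congruences pairwise.
gcd(133, 4879) = 7 and 7 | (4661 − 90), so the pair is consistent; merging gives n ≡ 87604 (mod 92701), where 92701 = lcm(133, 4879).
The solution is unique modulo lcm(133, 4879) = 92701.

87604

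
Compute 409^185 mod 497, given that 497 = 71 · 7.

285

Mod 71: 409 ≡ 54; by Fermat, exponent reduces to 185 mod 70 = 45; 54^45 ≡ 1 (mod 71).
Mod 7: 409 ≡ 3; by Fermat, exponent reduces to 185 mod 6 = 5; 3^5 ≡ 5 (mod 7).
Combine by CRT: x ≡ 1 (mod 71), x ≡ 5 (mod 7) ⇒ x ≡ 285 (mod 497).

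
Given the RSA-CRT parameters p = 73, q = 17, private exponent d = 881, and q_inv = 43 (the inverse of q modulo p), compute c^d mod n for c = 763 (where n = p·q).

d_p = d mod (p−1) = 881 mod 72 = 17; d_q = d mod (q−1) = 1.
m₁ = c^(d_p) mod p: c ≡ 33 (mod 73), and 33^17 mod 73 = 34.
m₂ = c^(d_q) mod q: c ≡ 15 (mod 17), and 15^1 mod 17 = 15.
h = q_inv·(m₁ − m₂) mod p = 43·(34 − 15) mod 73 = 14.
m = m₂ + h·q = 15 + 14·17 = 253.

253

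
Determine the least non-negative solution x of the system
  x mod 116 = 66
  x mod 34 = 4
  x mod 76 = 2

29414

gcd(116, 34) = 2 and 2 | (4 − 66), so the pair is consistent; merging gives x ≡ 1806 (mod 1972), where 1972 = lcm(116, 34).
gcd(1972, 76) = 4 and 4 | (2 − 1806), so the pair is consistent; merging gives x ≡ 29414 (mod 37468), where 37468 = lcm(1972, 76).
The solution is unique modulo lcm(116, 34, 76) = 37468.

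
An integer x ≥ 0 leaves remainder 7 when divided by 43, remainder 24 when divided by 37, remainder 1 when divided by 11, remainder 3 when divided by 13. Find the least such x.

91081

From x ≡ 7 (mod 43) write x = 7 + 43t. Substituting into x ≡ 24 (mod 37) gives 43t ≡ 17 (mod 37), and since 6⁻¹ ≡ 31 (mod 37), t ≡ 9. Hence x ≡ 7 + 43·9 = 394 (mod 1591).
From x ≡ 394 (mod 1591) write x = 394 + 1591t. Substituting into x ≡ 1 (mod 11) gives 1591t ≡ 3 (mod 11), and since 7⁻¹ ≡ 8 (mod 11), t ≡ 2. Hence x ≡ 394 + 1591·2 = 3576 (mod 17501).
From x ≡ 3576 (mod 17501) write x = 3576 + 17501t. Substituting into x ≡ 3 (mod 13) gives 17501t ≡ 2 (mod 13), and since 3⁻¹ ≡ 9 (mod 13), t ≡ 5. Hence x ≡ 3576 + 17501·5 = 91081 (mod 227513).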